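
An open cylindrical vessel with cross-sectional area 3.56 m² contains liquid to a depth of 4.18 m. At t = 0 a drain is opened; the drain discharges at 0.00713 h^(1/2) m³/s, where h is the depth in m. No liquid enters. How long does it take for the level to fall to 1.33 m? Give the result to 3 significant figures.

With no inflow, A dh/dt = −0.00713 √h.
Separate and integrate: 2(√h − √h₀) = −(0.00713/A) t.
t = 2A(√h₀ − √h)/0.00713 = 2·3.56·(√4.18 − √1.33)/0.00713
  = 7.1200 × (2.0445 − 1.1533) / 0.00713 = 890.00 s.

890 s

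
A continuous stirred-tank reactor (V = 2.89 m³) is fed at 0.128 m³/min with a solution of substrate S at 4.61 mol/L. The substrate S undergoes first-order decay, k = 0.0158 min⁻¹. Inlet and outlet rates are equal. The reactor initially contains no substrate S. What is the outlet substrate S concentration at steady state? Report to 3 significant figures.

3.40 mol/L

Accumulation = in − out − consumed: V dC/dt = Q C_in − Q C − k V C.
At steady state: 0 = Q C_in − (Q + kV) C_ss, so C_ss = Q C_in/(Q + kV).
C_ss = 0.128·4.61/(0.128 + 0.0158·2.89) = 0.59008/0.17366 = 3.3979 mol/L.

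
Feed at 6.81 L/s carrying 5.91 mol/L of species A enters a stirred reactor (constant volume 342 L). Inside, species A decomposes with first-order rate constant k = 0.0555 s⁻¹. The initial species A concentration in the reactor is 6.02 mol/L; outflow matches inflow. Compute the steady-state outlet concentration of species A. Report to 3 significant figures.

1.56 mol/L

V dC/dt = Q(C_in − C) − k V C.
At steady state: 0 = Q C_in − (Q + kV) C_ss, so C_ss = Q C_in/(Q + kV).
C_ss = 6.81·5.91/(6.81 + 0.0555·342) = 40.247/25.791 = 1.5605 mol/L.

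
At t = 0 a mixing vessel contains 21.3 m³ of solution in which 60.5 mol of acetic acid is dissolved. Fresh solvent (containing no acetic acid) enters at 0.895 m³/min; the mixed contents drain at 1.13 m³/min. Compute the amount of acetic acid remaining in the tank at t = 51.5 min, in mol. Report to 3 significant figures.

1.07 mol

Total volume: dV/dt = Q_in − Q_out = -0.23500 m³/min, so V(t) = 21.3 − 0.23500 t and V(51.5) = 9.1975 m³.
No acetic acid enters, so dm/dt = −Q_out · (m/V).
dm/m = −Q_out dt/(V₀ − 0.23500 t); integrating gives ln(m/m₀) = −(Q_out/(Q_in−Q_out)) ln(V/V₀).
m = m₀ (V₀/V)^(Q_out/(Q_in−Q_out)) = 60.5 × (21.3/9.1975)^(-4.8085) = 1.0667 mol.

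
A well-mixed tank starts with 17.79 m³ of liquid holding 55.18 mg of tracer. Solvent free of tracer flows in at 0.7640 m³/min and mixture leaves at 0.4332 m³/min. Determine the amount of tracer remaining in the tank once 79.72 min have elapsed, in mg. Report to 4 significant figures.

Let m(t) be the amount of tracer. Volume: V(t) = V₀ + (Q_in − Q_out) t = 17.79 + 0.330800 t; V(79.72) = 44.1614 m³.
Solute balance: dm/dt = 0 − Q_out C = −Q_out m/V(t).
dm/m = −Q_out dt/(V₀ + 0.330800 t); integrating gives ln(m/m₀) = −(Q_out/(Q_in−Q_out)) ln(V/V₀).
m = m₀ (V₀/V)^(Q_out/(Q_in−Q_out)) = 55.18 × (17.79/44.1614)^(1.30955) = 16.7758 mg.

16.78 mg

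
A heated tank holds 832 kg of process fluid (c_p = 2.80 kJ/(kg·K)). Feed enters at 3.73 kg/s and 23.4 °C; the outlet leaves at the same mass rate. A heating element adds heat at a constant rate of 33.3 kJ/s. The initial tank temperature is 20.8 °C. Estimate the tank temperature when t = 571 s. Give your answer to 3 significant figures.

Energy balance: M c_p dT/dt = ṁ c_p (T_in − T) + 33.3.
τ = M/ṁ = 223.06 s; T_ss = T_in + Q̇/(ṁ c_p) = 23.4 + 33.3/(3.73·2.80) = 26.588 °C.
Solution: T(t) = T_ss + (T₀ − T_ss) e^(−t/τ).
T(571) = 26.588 + (-5.7884)·e^(−571/223.06) = 26.588 + (-5.7884)·0.077313 = 26.141 °C.

26.1 °C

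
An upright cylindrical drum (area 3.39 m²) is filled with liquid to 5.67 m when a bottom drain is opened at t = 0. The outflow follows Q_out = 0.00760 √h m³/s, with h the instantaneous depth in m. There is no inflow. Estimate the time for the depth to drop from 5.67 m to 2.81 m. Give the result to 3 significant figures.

629 s

Volume balance on the tank: A dh/dt = −0.00760 √h.
∫ h^(−1/2) dh = −(0.00760/A) ∫ dt, giving 2√h = 2√h₀ − (0.00760/A) t.
t = 2A(√h₀ − √h)/0.00760 = 2·3.39·(√5.67 − √2.81)/0.00760
  = 6.7800 × (2.3812 − 1.6763) / 0.00760 = 628.82 s.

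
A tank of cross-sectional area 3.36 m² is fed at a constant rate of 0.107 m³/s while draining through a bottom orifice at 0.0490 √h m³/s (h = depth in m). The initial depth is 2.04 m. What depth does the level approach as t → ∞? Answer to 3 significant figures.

4.77 m

Level balance: A dh/dt = 0.107 − 0.0490 √h. Setting dh/dt = 0:
Q_in = 0.0490 √h_ss ⇒ √h_ss = 0.107/0.0490 = 2.1837.
h_ss = 2.1837² = 4.7684 m. (Since h₀ = 2.04 m < h_ss, the level will rise toward this value.)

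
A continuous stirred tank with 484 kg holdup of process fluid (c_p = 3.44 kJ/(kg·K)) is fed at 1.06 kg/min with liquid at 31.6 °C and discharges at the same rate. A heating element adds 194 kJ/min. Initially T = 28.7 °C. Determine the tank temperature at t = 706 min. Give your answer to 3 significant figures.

72.9 °C

M c_p dT/dt = ṁ c_p (T_in − T) + Q̇.
Rearrange: dT/dt = (T_ss − T)/τ with τ = M/ṁ = 456.60 min and T_ss = T_in + Q̇/(ṁ c_p) = 84.803 °C.
Integrating: T(t) = T_ss + (T₀ − T_ss) e^(−t/τ).
T(706) = 84.803 + (-56.103)·e^(−706/456.60) = 84.803 + (-56.103)·0.21306 = 72.850 °C.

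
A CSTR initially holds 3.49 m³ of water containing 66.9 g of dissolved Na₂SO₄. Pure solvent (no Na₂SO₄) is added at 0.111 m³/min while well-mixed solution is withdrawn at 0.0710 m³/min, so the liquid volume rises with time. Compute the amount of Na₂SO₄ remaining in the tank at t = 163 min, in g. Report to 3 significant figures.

10.3 g

Let m(t) be the amount of Na₂SO₄. Volume: V(t) = V₀ + (Q_in − Q_out) t = 3.49 + 0.040000 t; V(163) = 10.010 m³.
No Na₂SO₄ enters, so dm/dt = −Q_out · (m/V).
Separate: dm/m = −Q_out dt/V(t) ⇒ ln(m/m₀) = −(Q_out/(Q_in−Q_out)) ln(V/V₀).
m = m₀ (V₀/V)^(Q_out/(Q_in−Q_out)) = 66.9 × (3.49/10.010)^(1.7750) = 10.308 g.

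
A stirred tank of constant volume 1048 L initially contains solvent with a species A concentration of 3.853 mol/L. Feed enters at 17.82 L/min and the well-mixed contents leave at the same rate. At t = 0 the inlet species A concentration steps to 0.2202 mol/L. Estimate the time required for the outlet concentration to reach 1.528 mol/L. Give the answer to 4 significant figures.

Mass balance on the solute (V constant): V dC/dt = Q(C_in − C), so τ = V/Q = 58.8103 min.
C(t) = C_in + (C₀ − C_in) e^(−t/τ). Set C = 1.528 and solve for t:
e^(−t/τ) = (C − C_in)/(C₀ − C_in) = (1.528 − 0.2202)/(3.853 − 0.2202) = 0.359998
t = −τ ln(…) = 58.8103 × 1.02166 = 60.0840 min.

60.08 min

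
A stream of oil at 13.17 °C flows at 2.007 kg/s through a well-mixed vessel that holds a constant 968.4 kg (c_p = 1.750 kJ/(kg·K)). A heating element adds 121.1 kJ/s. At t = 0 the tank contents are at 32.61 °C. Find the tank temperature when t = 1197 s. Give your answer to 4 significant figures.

Energy balance: M c_p dT/dt = ṁ c_p (T_in − T) + 121.1.
τ = M/ṁ = 482.511 s; T_ss = T_in + Q̇/(ṁ c_p) = 13.17 + 121.1/(2.007·1.750) = 47.6493 °C.
Integrating: T(t) = T_ss + (T₀ − T_ss) e^(−t/τ).
T(1197) = 47.6493 + (-15.0393)·e^(−1197/482.511) = 47.6493 + (-15.0393)·0.0836787 = 46.3909 °C.

46.39 °C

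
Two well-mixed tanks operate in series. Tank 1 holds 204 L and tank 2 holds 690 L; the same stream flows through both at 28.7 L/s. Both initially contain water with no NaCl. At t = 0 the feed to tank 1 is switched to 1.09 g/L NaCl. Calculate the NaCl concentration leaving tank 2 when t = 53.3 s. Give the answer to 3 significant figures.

Time constants: τᵢ = Vᵢ/Q for each well-mixed tank.
τ₁ = 204/28.7 = 7.1080 s; τ₂ = 690/28.7 = 24.042 s.
Solving the cascade with C₁(0)=C₂(0)=0 gives C₂(t) = C_in[1 − (τ₁ e^(−t/τ₁) − τ₂ e^(−t/τ₂))/(τ₁ − τ₂)].
At t = 53.3: e^(−t/τ₁) = 0.00055387, e^(−t/τ₂) = 0.10894.
C₂ = 1.09·[1 − (7.1080·0.00055387 − 24.042·0.10894)/(-16.934)] = 1.09·0.84557 = 0.92167 g/L.

0.922 g/L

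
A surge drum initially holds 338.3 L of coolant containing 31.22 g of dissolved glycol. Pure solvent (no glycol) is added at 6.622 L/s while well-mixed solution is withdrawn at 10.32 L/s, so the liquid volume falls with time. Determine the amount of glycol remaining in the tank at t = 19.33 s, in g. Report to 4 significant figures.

16.10 g

Let m(t) be the amount of glycol. Volume: V(t) = V₀ + (Q_in − Q_out) t = 338.3 − 3.69800 t; V(19.33) = 266.818 L.
No glycol enters, so dm/dt = −Q_out · (m/V).
Separate: dm/m = −Q_out dt/V(t) ⇒ ln(m/m₀) = −(Q_out/(Q_in−Q_out)) ln(V/V₀).
m = m₀ (V₀/V)^(Q_out/(Q_in−Q_out)) = 31.22 × (338.3/266.818)^(-2.79070) = 16.0971 g.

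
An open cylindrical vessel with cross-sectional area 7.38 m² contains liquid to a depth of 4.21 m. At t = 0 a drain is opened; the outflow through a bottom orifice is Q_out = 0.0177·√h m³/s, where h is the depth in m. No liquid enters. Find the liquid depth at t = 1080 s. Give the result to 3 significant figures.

With no inflow, A dh/dt = −0.0177 √h.
This is separable: 2 d(√h)/dt = −0.0177/A, so √h = √h₀ − (0.0177/(2A)) t.
√h = √4.21 − 0.0177·1080/(2·7.38) = 2.0518 − 1.2951 = 0.75671.
h = 0.75671² = 0.57260 m.

0.573 m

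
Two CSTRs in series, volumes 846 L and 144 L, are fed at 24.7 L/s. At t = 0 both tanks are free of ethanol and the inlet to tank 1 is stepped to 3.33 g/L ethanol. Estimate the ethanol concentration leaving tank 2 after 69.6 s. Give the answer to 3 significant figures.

Species balance on tank i: dCᵢ/dt = (Cᵢ₋₁ − Cᵢ)/τᵢ with τᵢ = Vᵢ/Q.
τ₁ = 846/24.7 = 34.251 s; τ₂ = 144/24.7 = 5.8300 s.
Solving the cascade with C₁(0)=C₂(0)=0 gives C₂(t) = C_in[1 − (τ₁ e^(−t/τ₁) − τ₂ e^(−t/τ₂))/(τ₁ − τ₂)].
At t = 69.6: e^(−t/τ₁) = 0.13107, e^(−t/τ₂) = 6.5350e-06.
C₂ = 3.33·[1 − (34.251·0.13107 − 5.8300·6.5350e-06)/(28.421)] = 3.33·0.84205 = 2.8040 g/L.

2.80 g/L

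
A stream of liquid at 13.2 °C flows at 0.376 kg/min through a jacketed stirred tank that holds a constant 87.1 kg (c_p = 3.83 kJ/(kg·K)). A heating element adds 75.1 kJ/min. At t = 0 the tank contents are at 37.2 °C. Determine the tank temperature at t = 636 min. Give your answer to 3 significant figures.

Unsteady energy balance on the tank contents: M c_p dT/dt = ṁ c_p (T_in − T) + 75.1.
τ = M/ṁ = 231.65 min; T_ss = T_in + Q̇/(ṁ c_p) = 13.2 + 75.1/(0.376·3.83) = 65.350 °C.
This is linear first-order; T(t) = T_ss + (T₀ − T_ss) e^(−t/τ).
T(636) = 65.350 + (-28.150)·e^(−636/231.65) = 65.350 + (-28.150)·0.064214 = 63.542 °C.

63.5 °C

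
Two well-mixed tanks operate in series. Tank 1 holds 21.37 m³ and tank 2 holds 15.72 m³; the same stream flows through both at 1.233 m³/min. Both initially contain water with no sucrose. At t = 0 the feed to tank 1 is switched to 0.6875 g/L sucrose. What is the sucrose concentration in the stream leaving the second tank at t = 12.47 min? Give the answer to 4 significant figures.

0.1404 g/L

Time constants: τᵢ = Vᵢ/Q for each well-mixed tank.
τ₁ = 21.37/1.233 = 17.3317 min; τ₂ = 15.72/1.233 = 12.7494 min.
Tank 1: C₁ = C_in(1 − e^(−t/τ₁)). Tank 2 (τ₁ ≠ τ₂): C₂ = C_in[1 − (τ₁ e^(−t/τ₁) − τ₂ e^(−t/τ₂))/(τ₁ − τ₂)].
At t = 12.47: e^(−t/τ₁) = 0.487000, e^(−t/τ₂) = 0.376030.
C₂ = 0.6875·[1 − (17.3317·0.487000 − 12.7494·0.376030)/(4.58232)] = 0.6875·0.204247 = 0.140420 g/L.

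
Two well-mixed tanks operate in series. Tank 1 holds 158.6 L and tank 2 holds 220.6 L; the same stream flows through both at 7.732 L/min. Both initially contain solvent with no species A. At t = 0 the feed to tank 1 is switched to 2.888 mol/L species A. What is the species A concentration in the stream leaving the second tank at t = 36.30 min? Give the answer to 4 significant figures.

1.268 mol/L

Each tank obeys Vᵢ dCᵢ/dt = Q(Cᵢ₋₁ − Cᵢ), so τᵢ = Vᵢ/Q.
τ₁ = 158.6/7.732 = 20.5122 min; τ₂ = 220.6/7.732 = 28.5308 min.
Solving the cascade with C₁(0)=C₂(0)=0 gives C₂(t) = C_in[1 − (τ₁ e^(−t/τ₁) − τ₂ e^(−t/τ₂))/(τ₁ − τ₂)].
At t = 36.30: e^(−t/τ₁) = 0.170387, e^(−t/τ₂) = 0.280184.
C₂ = 2.888·[1 − (20.5122·0.170387 − 28.5308·0.280184)/(-8.01862)] = 2.888·0.438950 = 1.26769 mol/L.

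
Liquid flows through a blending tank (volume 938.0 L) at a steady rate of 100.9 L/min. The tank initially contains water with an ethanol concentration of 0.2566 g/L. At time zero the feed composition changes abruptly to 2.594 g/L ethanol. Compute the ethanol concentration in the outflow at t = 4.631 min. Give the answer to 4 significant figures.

1.174 g/L

Mass balance on the solute (V constant): V dC/dt = Q(C_in − C).
Time constant τ = V/Q = 938.0/100.9 = 9.29633 min.
Integrating: C(t) = C_in + (C₀ − C_in) e^(−t/τ).
C(4.631) = 2.594 + (0.2566 − 2.594)·e^(−4.631/9.29633) = 2.594 + (-2.33740)·0.607652 = 1.17367 g/L.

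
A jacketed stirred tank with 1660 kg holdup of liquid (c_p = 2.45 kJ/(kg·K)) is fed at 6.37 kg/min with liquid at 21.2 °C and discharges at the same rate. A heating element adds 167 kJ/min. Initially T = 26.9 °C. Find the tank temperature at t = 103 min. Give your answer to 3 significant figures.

28.5 °C

First-law balance (no shaft work): M c_p dT/dt = ṁ c_p (T_in − T) + 167.
τ = M/ṁ = 260.60 min; T_ss = T_in + Q̇/(ṁ c_p) = 21.2 + 167/(6.37·2.45) = 31.901 °C.
This is linear first-order; T(t) = T_ss + (T₀ − T_ss) e^(−t/τ).
T(103) = 31.901 + (-5.0007)·e^(−103/260.60) = 31.901 + (-5.0007)·0.67351 = 28.533 °C.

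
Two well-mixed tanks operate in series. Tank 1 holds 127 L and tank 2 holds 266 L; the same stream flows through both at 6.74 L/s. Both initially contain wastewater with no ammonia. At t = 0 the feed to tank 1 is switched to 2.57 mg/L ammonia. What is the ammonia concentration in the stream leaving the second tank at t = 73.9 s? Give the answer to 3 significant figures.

Time constants: τᵢ = Vᵢ/Q for each well-mixed tank.
τ₁ = 127/6.74 = 18.843 s; τ₂ = 266/6.74 = 39.466 s.
Solving the cascade with C₁(0)=C₂(0)=0 gives C₂(t) = C_in[1 − (τ₁ e^(−t/τ₁) − τ₂ e^(−t/τ₂))/(τ₁ − τ₂)].
At t = 73.9: e^(−t/τ₁) = 0.019803, e^(−t/τ₂) = 0.15374.
C₂ = 2.57·[1 − (18.843·0.019803 − 39.466·0.15374)/(-20.623)] = 2.57·0.72389 = 1.8604 mg/L.

1.86 mg/L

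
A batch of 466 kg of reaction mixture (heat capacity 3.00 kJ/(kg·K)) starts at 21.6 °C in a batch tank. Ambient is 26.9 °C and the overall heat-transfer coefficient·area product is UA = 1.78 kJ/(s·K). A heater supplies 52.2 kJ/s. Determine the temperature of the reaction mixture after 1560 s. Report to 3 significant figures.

Lumped-capacitance energy balance: M c_p dT/dt = UA(T_amb − T) + Q̇.
dT/dt = (T_ss − T)/τ with T_ss = T_amb + Q̇/UA = 26.9 + 52.2/1.78 = 56.226 °C, τ = M c_p/UA = 466·3.00/1.78 = 785.39 s.
This is linear first-order; T(t) = T_ss + (T₀ − T_ss) e^(−t/τ).
T(1560) = 56.226 + (-34.626)·0.13721 = 51.475 °C.

51.5 °C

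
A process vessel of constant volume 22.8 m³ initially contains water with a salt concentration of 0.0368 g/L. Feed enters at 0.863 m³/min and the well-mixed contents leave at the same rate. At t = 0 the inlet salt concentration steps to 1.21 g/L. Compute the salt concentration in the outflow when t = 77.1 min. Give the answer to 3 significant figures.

1.15 g/L

Accumulation = in − out for the solute gives V dC/dt = Q(C_in − C).
Rewrite as dC/dt + C/τ = C_in/τ, τ = V/Q = 26.419 min.
Solution: C(t) = C_in + (C₀ − C_in) e^(−t/τ).
C(77.1) = 1.21 + (0.0368 − 1.21)·e^(−77.1/26.419) = 1.21 + (-1.1732)·0.054025 = 1.1466 g/L.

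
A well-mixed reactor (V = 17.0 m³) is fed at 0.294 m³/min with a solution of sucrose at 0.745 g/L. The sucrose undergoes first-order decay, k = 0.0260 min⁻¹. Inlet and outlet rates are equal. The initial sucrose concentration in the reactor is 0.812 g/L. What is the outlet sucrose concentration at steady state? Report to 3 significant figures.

0.298 g/L

V dC/dt = Q(C_in − C) − k V C.
At steady state: 0 = Q C_in − (Q + kV) C_ss, so C_ss = Q C_in/(Q + kV).
C_ss = 0.294·0.745/(0.294 + 0.0260·17.0) = 0.21903/0.73600 = 0.29760 g/L.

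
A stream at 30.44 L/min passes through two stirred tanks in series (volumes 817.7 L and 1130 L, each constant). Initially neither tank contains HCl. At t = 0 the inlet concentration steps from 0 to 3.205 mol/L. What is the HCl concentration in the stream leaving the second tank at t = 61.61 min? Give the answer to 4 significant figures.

1.846 mol/L

Species balance on tank i: dCᵢ/dt = (Cᵢ₋₁ − Cᵢ)/τᵢ with τᵢ = Vᵢ/Q.
τ₁ = 817.7/30.44 = 26.8627 min; τ₂ = 1130/30.44 = 37.1222 min.
Tank 1: C₁ = C_in(1 − e^(−t/τ₁)). Tank 2 (τ₁ ≠ τ₂): C₂ = C_in[1 − (τ₁ e^(−t/τ₁) − τ₂ e^(−t/τ₂))/(τ₁ − τ₂)].
At t = 61.61: e^(−t/τ₁) = 0.100911, e^(−t/τ₂) = 0.190205.
C₂ = 3.205·[1 − (26.8627·0.100911 − 37.1222·0.190205)/(-10.2595)] = 3.205·0.575996 = 1.84607 mol/L.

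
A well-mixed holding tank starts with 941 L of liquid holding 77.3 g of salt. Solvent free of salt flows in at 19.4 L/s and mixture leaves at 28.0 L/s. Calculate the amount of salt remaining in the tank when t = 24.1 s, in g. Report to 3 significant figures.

Total volume: dV/dt = Q_in − Q_out = -8.6000 L/s, so V(t) = 941 − 8.6000 t and V(24.1) = 733.74 L.
No salt enters, so dm/dt = −Q_out · (m/V).
dm/m = −Q_out dt/(V₀ − 8.6000 t); integrating gives ln(m/m₀) = −(Q_out/(Q_in−Q_out)) ln(V/V₀).
m = m₀ (V₀/V)^(Q_out/(Q_in−Q_out)) = 77.3 × (941/733.74)^(-3.2558) = 34.387 g.

34.4 g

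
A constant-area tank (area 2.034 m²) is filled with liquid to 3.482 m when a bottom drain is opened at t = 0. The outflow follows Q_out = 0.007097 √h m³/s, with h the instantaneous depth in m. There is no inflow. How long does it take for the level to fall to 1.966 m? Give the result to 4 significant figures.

265.9 s

A dh/dt = −Q_out = −0.007097 √h.
This is separable: 2 d(√h)/dt = −0.007097/A, so √h = √h₀ − (0.007097/(2A)) t.
t = 2A(√h₀ − √h)/0.007097 = 2·2.034·(√3.482 − √1.966)/0.007097
  = 4.06800 × (1.86601 − 1.40214) / 0.007097 = 265.891 s.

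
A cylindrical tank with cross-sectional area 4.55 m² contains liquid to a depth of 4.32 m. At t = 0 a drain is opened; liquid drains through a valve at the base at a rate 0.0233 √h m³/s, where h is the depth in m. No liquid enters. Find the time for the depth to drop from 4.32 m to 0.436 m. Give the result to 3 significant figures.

554 s

A dh/dt = −Q_out = −0.0233 √h.
This is separable: 2 d(√h)/dt = −0.0233/A, so √h = √h₀ − (0.0233/(2A)) t.
t = 2A(√h₀ − √h)/0.0233 = 2·4.55·(√4.32 − √0.436)/0.0233
  = 9.1000 × (2.0785 − 0.66030) / 0.0233 = 553.87 s.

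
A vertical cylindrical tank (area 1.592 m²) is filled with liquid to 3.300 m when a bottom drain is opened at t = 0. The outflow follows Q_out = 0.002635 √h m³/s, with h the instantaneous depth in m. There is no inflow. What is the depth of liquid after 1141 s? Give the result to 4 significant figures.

0.7610 m

With no inflow, A dh/dt = −0.002635 √h.
This is separable: 2 d(√h)/dt = −0.002635/A, so √h = √h₀ − (0.002635/(2A)) t.
√h = √3.300 − 0.002635·1141/(2·1.592) = 1.81659 − 0.944264 = 0.872327.
h = 0.872327² = 0.760954 m.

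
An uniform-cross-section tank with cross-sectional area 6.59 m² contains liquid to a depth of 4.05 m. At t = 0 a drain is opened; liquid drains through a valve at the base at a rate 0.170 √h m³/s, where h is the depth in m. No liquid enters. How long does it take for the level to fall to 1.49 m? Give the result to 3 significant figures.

61.4 s

With no inflow, A dh/dt = −0.170 √h.
This is separable: 2 d(√h)/dt = −0.170/A, so √h = √h₀ − (0.170/(2A)) t.
t = 2A(√h₀ − √h)/0.170 = 2·6.59·(√4.05 − √1.49)/0.170
  = 13.180 × (2.0125 − 1.2207) / 0.170 = 61.388 s.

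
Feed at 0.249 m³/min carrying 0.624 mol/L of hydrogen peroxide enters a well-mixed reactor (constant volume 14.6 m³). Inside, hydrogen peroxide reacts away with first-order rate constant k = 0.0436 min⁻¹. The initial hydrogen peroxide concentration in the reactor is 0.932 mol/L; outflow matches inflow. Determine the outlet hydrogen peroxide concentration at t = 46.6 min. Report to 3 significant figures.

0.220 mol/L

Species balance: V dC/dt = Q C_in − Q C − k V C.
This is linear with rate a = Q/V + k = 0.060655 min⁻¹.
C_ss = Q C_in/(Q + kV) = 0.17546 mol/L; C(t) = C_ss + (C₀ − C_ss) e^(−a t).
C(46.6) = 0.17546 + (0.75654)·e^(−0.060655·46.6) = 0.17546 + (0.75654)·0.059219 = 0.22026 mol/L.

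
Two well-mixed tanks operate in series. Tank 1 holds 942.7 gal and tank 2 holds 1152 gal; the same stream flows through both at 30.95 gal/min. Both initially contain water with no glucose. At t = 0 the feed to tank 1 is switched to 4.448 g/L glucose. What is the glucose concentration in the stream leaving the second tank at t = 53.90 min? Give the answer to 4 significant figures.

Time constants: τᵢ = Vᵢ/Q for each well-mixed tank.
τ₁ = 942.7/30.95 = 30.4588 min; τ₂ = 1152/30.95 = 37.2213 min.
Solving the cascade with C₁(0)=C₂(0)=0 gives C₂(t) = C_in[1 − (τ₁ e^(−t/τ₁) − τ₂ e^(−t/τ₂))/(τ₁ − τ₂)].
At t = 53.90: e^(−t/τ₁) = 0.170401, e^(−t/τ₂) = 0.235018.
C₂ = 4.448·[1 − (30.4588·0.170401 − 37.2213·0.235018)/(-6.76252)] = 4.448·0.473943 = 2.10810 g/L.

2.108 g/L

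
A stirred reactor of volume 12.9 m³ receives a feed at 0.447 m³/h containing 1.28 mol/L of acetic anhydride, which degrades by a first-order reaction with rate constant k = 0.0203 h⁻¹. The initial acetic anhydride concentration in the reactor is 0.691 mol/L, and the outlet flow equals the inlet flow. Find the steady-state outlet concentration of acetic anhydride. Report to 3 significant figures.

Species balance: V dC/dt = Q C_in − Q C − k V C.
At steady state: 0 = Q C_in − (Q + kV) C_ss, so C_ss = Q C_in/(Q + kV).
C_ss = 0.447·1.28/(0.447 + 0.0203·12.9) = 0.57216/0.70887 = 0.80714 mol/L.

0.807 mol/L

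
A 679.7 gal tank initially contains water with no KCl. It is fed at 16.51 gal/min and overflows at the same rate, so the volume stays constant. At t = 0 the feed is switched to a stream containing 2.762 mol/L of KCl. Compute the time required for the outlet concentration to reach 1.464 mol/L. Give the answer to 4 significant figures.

31.09 min

Accumulation = in − out for the solute gives V dC/dt = Q(C_in − C), so τ = V/Q = 41.1690 min.
C(t) = C_in + (C₀ − C_in) e^(−t/τ). Set C = 1.464 and solve for t:
e^(−t/τ) = (C − C_in)/(C₀ − C_in) = (1.464 − 2.762)/(0 − 2.762) = 0.469949
t = −τ ln(…) = 41.1690 × 0.755130 = 31.0880 min.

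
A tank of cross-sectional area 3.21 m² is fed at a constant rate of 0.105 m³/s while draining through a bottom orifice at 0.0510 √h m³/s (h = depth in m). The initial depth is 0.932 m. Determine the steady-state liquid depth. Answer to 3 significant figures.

4.24 m

Level balance: A dh/dt = 0.105 − 0.0510 √h. Setting dh/dt = 0:
Q_in = 0.0510 √h_ss ⇒ √h_ss = 0.105/0.0510 = 2.0588.
h_ss = 2.0588² = 4.2388 m. (Since h₀ = 0.932 m < h_ss, the level will rise toward this value.)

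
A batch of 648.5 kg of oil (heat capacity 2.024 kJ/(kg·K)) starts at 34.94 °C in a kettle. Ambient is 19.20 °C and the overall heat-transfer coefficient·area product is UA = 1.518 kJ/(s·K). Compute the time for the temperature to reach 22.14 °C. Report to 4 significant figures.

1451 s

M c_p dT/dt = −UA(T − T_amb).
τ = M c_p/UA = 864.667 s; T_ss = T_amb = 19.2000 °C.
T(t) = T_ss + (T₀ − T_ss)e^(−t/τ); set T = 22.14:
t = −τ ln[(T − T_ss)/(T₀ − T_ss)] = −864.667 · ln(0.186785) = 1450.73 s.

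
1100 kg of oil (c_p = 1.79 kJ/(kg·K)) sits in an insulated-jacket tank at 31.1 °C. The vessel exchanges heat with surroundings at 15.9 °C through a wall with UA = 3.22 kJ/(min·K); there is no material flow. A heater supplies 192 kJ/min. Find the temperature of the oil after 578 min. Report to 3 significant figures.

58.3 °C

First-law balance (no shaft work): M c_p dT/dt = −UA(T − T_amb) + Q̇.
dT/dt = (T_ss − T)/τ with T_ss = T_amb + Q̇/UA = 15.9 + 192/3.22 = 75.527 °C, τ = M c_p/UA = 1100·1.79/3.22 = 611.49 min.
T approaches T_ss exponentially: T(t) = T_ss + (T₀ − T_ss) e^(−t/τ).
T(578) = 75.527 + (-44.427)·0.38859 = 58.263 °C.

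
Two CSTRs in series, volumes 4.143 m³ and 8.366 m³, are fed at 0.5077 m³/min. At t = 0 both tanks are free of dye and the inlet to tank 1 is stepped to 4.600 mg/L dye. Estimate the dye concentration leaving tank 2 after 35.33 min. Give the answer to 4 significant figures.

Species balance on tank i: dCᵢ/dt = (Cᵢ₋₁ − Cᵢ)/τᵢ with τᵢ = Vᵢ/Q.
τ₁ = 4.143/0.5077 = 8.16033 min; τ₂ = 8.366/0.5077 = 16.4782 min.
Solving the cascade with C₁(0)=C₂(0)=0 gives C₂(t) = C_in[1 − (τ₁ e^(−t/τ₁) − τ₂ e^(−t/τ₂))/(τ₁ − τ₂)].
At t = 35.33: e^(−t/τ₁) = 0.0131744, e^(−t/τ₂) = 0.117180.
C₂ = 4.600·[1 − (8.16033·0.0131744 − 16.4782·0.117180)/(-8.31790)] = 4.600·0.780784 = 3.59161 mg/L.

3.592 mg/L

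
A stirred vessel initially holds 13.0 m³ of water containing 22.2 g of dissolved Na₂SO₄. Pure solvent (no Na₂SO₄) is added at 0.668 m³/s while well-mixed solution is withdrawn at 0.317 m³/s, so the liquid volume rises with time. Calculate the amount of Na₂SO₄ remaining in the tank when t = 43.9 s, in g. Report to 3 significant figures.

11.0 g

Total volume: dV/dt = Q_in − Q_out = 0.35100 m³/s, so V(t) = 13.0 + 0.35100 t and V(43.9) = 28.409 m³.
Species balance (pure solvent in): dm/dt = −Q_out · m/V(t).
dm/m = −Q_out dt/(V₀ + 0.35100 t); integrating gives ln(m/m₀) = −(Q_out/(Q_in−Q_out)) ln(V/V₀).
m = m₀ (V₀/V)^(Q_out/(Q_in−Q_out)) = 22.2 × (13.0/28.409)^(0.90313) = 10.958 g.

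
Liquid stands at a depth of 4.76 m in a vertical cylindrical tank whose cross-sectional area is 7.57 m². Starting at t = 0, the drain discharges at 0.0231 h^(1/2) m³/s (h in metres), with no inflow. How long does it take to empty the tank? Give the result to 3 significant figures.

1430 s

With no inflow, A dh/dt = −0.0231 √h.
Separate and integrate: 2(√h − √h₀) = −(0.0231/A) t.
Tank is empty when √h = 0: t_empty = 2A√h₀/0.0231.
t_empty = 2·7.57·√4.76/0.0231 = 15.140·2.1817/0.0231 = 1429.9 s.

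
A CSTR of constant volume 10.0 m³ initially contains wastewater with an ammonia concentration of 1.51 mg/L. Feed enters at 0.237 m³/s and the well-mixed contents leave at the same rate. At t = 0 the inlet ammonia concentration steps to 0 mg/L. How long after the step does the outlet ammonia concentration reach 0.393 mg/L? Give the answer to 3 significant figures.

Species balance: V dC/dt = Q(C_in − C) ⇒ τ = V/Q = 42.194 s.
C(t) = C_in + (C₀ − C_in) e^(−t/τ). Set C = 0.393 and solve for t:
e^(−t/τ) = (C − C_in)/(C₀ − C_in) = (0.393 − 0)/(1.51 − 0) = 0.26026
t = −τ ln(…) = 42.194 × 1.3461 = 56.796 s.

56.8 s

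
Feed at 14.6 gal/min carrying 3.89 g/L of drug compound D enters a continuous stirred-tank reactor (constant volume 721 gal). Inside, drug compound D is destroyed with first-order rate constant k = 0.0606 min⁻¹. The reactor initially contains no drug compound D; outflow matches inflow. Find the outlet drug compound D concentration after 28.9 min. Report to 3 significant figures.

Accumulation = in − out − consumed: V dC/dt = Q C_in − Q C − k V C.
dC/dt = (Q/V) C_in − (Q/V + k) C; effective rate a = Q/V + k = 0.020250 + 0.0606 = 0.080850 min⁻¹.
C_ss = Q C_in/(Q + kV) = 0.97429 g/L; C(t) = C_ss + (C₀ − C_ss) e^(−a t).
C(28.9) = 0.97429 + (-0.97429)·e^(−0.080850·28.9) = 0.97429 + (-0.97429)·0.096660 = 0.88012 g/L.

0.880 g/L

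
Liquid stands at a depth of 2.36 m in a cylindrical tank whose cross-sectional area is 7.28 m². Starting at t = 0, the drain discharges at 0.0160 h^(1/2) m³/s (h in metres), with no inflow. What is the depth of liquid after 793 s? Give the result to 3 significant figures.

Accumulation of liquid (constant cross-section A): A dh/dt = −0.0160 √h.
Separate and integrate: 2(√h − √h₀) = −(0.0160/A) t.
√h = √2.36 − 0.0160·793/(2·7.28) = 1.5362 − 0.87143 = 0.66480.
h = 0.66480² = 0.44196 m.

0.442 m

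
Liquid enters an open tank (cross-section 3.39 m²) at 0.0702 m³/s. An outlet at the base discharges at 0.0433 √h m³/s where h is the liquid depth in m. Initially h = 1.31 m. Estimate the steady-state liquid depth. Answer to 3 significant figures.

A dh/dt = Q_in − 0.0433 √h. Steady state requires inflow = outflow:
Q_in = 0.0433 √h_ss ⇒ √h_ss = 0.0702/0.0433 = 1.6212.
h_ss = 1.6212² = 2.6284 m. (Since h₀ = 1.31 m < h_ss, the level will rise toward this value.)

2.63 m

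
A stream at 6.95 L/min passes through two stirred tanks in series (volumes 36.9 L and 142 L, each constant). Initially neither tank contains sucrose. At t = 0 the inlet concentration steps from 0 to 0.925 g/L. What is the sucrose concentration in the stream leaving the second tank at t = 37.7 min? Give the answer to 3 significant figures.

Time constants: τᵢ = Vᵢ/Q for each well-mixed tank.
τ₁ = 36.9/6.95 = 5.3094 min; τ₂ = 142/6.95 = 20.432 min.
Tank 1: C₁ = C_in(1 − e^(−t/τ₁)). Tank 2 (τ₁ ≠ τ₂): C₂ = C_in[1 − (τ₁ e^(−t/τ₁) − τ₂ e^(−t/τ₂))/(τ₁ − τ₂)].
At t = 37.7: e^(−t/τ₁) = 0.00082455, e^(−t/τ₂) = 0.15800.
C₂ = 0.925·[1 − (5.3094·0.00082455 − 20.432·0.15800)/(-15.122)] = 0.925·0.78682 = 0.72781 g/L.

0.728 g/L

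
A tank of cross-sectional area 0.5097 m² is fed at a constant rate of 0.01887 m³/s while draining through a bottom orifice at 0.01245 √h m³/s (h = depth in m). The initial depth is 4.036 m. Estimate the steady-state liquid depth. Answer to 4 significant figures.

2.297 m

Mass balance (ρ constant): A dh/dt = Q_in − 0.01245 √h. At steady state dh/dt = 0:
Q_in = 0.01245 √h_ss ⇒ √h_ss = 0.01887/0.01245 = 1.51566.
h_ss = 1.51566² = 2.29723 m. (Since h₀ = 4.036 m > h_ss, the level will fall toward this value.)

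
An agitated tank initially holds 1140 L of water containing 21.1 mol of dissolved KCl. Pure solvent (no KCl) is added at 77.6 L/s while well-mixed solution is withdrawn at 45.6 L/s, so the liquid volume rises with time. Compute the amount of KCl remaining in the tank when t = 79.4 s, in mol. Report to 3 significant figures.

Total volume: dV/dt = Q_in − Q_out = 32.000 L/s, so V(t) = 1140 + 32.000 t and V(79.4) = 3680.8 L.
Species balance (pure solvent in): dm/dt = −Q_out · m/V(t).
Separate: dm/m = −Q_out dt/V(t) ⇒ ln(m/m₀) = −(Q_out/(Q_in−Q_out)) ln(V/V₀).
m = m₀ (V₀/V)^(Q_out/(Q_in−Q_out)) = 21.1 × (1140/3680.8)^(1.4250) = 3.9710 mol.

3.97 mol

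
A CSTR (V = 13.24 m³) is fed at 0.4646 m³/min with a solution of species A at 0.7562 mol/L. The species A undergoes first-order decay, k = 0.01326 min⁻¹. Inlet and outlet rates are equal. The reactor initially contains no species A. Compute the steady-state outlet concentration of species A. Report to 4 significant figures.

0.5488 mol/L

V dC/dt = Q(C_in − C) − k V C.
At steady state: 0 = Q C_in − (Q + kV) C_ss, so C_ss = Q C_in/(Q + kV).
C_ss = 0.4646·0.7562/(0.4646 + 0.01326·13.24) = 0.351331/0.640162 = 0.548815 mol/L.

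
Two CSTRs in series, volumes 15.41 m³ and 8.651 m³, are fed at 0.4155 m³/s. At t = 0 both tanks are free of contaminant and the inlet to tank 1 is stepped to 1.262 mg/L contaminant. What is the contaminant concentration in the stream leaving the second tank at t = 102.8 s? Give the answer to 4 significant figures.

1.094 mg/L

Each tank obeys Vᵢ dCᵢ/dt = Q(Cᵢ₋₁ − Cᵢ), so τᵢ = Vᵢ/Q.
τ₁ = 15.41/0.4155 = 37.0878 s; τ₂ = 8.651/0.4155 = 20.8207 s.
Solving the cascade with C₁(0)=C₂(0)=0 gives C₂(t) = C_in[1 − (τ₁ e^(−t/τ₁) − τ₂ e^(−t/τ₂))/(τ₁ − τ₂)].
At t = 102.8: e^(−t/τ₁) = 0.0625495, e^(−t/τ₂) = 0.00717326.
C₂ = 1.262·[1 − (37.0878·0.0625495 − 20.8207·0.00717326)/(16.2671)] = 1.262·0.866573 = 1.09362 mg/L.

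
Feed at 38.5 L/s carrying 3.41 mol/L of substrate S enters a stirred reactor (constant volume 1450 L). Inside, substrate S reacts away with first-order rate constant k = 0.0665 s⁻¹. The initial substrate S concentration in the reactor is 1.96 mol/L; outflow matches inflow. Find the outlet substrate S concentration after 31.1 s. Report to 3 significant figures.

1.03 mol/L

V dC/dt = Q(C_in − C) − k V C.
dC/dt = (Q/V) C_in − (Q/V + k) C; effective rate a = Q/V + k = 0.026552 + 0.0665 = 0.093052 s⁻¹.
C_ss = Q C_in/(Q + kV) = 0.97302 mol/L; C(t) = C_ss + (C₀ − C_ss) e^(−a t).
C(31.1) = 0.97302 + (0.98698)·e^(−0.093052·31.1) = 0.97302 + (0.98698)·0.055359 = 1.0277 mol/L.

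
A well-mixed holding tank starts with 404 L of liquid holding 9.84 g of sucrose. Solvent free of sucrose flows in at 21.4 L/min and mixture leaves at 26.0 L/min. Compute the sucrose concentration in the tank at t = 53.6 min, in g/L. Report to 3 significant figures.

Let m(t) be the amount of sucrose. Volume: V(t) = V₀ + (Q_in − Q_out) t = 404 − 4.6000 t; V(53.6) = 157.44 L.
No sucrose enters, so dm/dt = −Q_out · (m/V).
Separate: dm/m = −Q_out dt/V(t) ⇒ ln(m/m₀) = −(Q_out/(Q_in−Q_out)) ln(V/V₀).
m = m₀ (V₀/V)^(Q_out/(Q_in−Q_out)) = 9.84 × (404/157.44)^(-5.6522) = 0.047836 g.
C = m/V = 0.047836/157.44 = 0.00030383 g/L.

0.000304 g/L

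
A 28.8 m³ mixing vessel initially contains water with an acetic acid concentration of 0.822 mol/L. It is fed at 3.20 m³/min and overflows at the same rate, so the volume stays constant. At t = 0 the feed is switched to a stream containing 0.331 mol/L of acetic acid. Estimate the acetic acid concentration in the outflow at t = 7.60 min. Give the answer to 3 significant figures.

Transient balance on the dissolved component: V dC/dt = Q(C_in − C).
Time constant τ = V/Q = 28.8/3.20 = 9.0000 min.
Integrating: C(t) = C_in + (C₀ − C_in) e^(−t/τ).
C(7.60) = 0.331 + (0.822 − 0.331)·e^(−7.60/9.0000) = 0.331 + (0.49100)·0.42980 = 0.54203 mol/L.

0.542 mol/L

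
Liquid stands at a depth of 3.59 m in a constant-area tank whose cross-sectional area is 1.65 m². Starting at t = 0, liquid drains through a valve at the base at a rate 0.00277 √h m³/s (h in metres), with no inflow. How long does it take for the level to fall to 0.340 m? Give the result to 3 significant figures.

A dh/dt = −Q_out = −0.00277 √h.
Separate and integrate: 2(√h − √h₀) = −(0.00277/A) t.
t = 2A(√h₀ − √h)/0.00277 = 2·1.65·(√3.59 − √0.340)/0.00277
  = 3.3000 × (1.8947 − 0.58310) / 0.00277 = 1562.6 s.

1560 s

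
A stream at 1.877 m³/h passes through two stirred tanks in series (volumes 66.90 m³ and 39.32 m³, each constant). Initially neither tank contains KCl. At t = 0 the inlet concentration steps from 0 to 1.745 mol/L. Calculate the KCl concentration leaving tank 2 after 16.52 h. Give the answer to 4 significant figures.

Each tank obeys Vᵢ dCᵢ/dt = Q(Cᵢ₋₁ − Cᵢ), so τᵢ = Vᵢ/Q.
τ₁ = 66.90/1.877 = 35.6420 h; τ₂ = 39.32/1.877 = 20.9483 h.
Solving the cascade with C₁(0)=C₂(0)=0 gives C₂(t) = C_in[1 − (τ₁ e^(−t/τ₁) − τ₂ e^(−t/τ₂))/(τ₁ − τ₂)].
At t = 16.52: e^(−t/τ₁) = 0.629079, e^(−t/τ₂) = 0.454477.
C₂ = 1.745·[1 − (35.6420·0.629079 − 20.9483·0.454477)/(14.6937)] = 1.745·0.121996 = 0.212884 mol/L.

0.2129 mol/L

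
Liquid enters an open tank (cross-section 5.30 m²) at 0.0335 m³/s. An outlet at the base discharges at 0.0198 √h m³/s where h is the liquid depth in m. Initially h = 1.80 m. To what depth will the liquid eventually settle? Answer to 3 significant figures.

2.86 m

A dh/dt = Q_in − 0.0198 √h. Steady state requires inflow = outflow:
Q_in = 0.0198 √h_ss ⇒ √h_ss = 0.0335/0.0198 = 1.6919.
h_ss = 1.6919² = 2.8626 m. (Since h₀ = 1.80 m < h_ss, the level will rise toward this value.)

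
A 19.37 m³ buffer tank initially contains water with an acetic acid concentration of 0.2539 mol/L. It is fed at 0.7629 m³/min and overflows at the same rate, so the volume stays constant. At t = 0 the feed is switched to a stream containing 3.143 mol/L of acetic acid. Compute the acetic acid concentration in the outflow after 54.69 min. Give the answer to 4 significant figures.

Species balance on the tank: V dC/dt = Q(C_in − C).
Rewrite as dC/dt + C/τ = C_in/τ, τ = V/Q = 25.3900 min.
Solution: C(t) = C_in + (C₀ − C_in) e^(−t/τ).
C(54.69) = 3.143 + (0.2539 − 3.143)·e^(−54.69/25.3900) = 3.143 + (-2.88910)·0.116019 = 2.80781 mol/L.

2.808 mol/L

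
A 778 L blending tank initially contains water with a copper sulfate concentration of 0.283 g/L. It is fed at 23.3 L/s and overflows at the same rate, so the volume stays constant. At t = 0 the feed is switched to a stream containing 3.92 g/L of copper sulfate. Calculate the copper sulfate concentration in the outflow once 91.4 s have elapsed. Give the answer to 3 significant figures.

Unsteady species balance (constant V, well mixed): V dC/dt = Q(C_in − C).
Rewrite as dC/dt + C/τ = C_in/τ, τ = V/Q = 33.391 s.
Integrating: C(t) = C_in + (C₀ − C_in) e^(−t/τ).
C(91.4) = 3.92 + (0.283 − 3.92)·e^(−91.4/33.391) = 3.92 + (-3.6370)·0.064745 = 3.6845 g/L.

3.68 g/L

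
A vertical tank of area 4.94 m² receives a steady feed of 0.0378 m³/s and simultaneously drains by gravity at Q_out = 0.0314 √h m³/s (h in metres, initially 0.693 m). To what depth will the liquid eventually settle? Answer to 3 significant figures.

Accumulation of liquid (constant cross-section A): A dh/dt = Q_in − 0.0314 √h. At steady state dh/dt = 0:
Q_in = 0.0314 √h_ss ⇒ √h_ss = 0.0378/0.0314 = 1.2038.
h_ss = 1.2038² = 1.4492 m. (Since h₀ = 0.693 m < h_ss, the level will rise toward this value.)

1.45 m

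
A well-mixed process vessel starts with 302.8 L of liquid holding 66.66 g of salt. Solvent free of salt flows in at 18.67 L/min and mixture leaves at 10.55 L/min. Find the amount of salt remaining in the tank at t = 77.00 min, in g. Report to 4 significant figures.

15.56 g

Total volume: dV/dt = Q_in − Q_out = 8.12000 L/min, so V(t) = 302.8 + 8.12000 t and V(77.00) = 928.040 L.
Species balance (pure solvent in): dm/dt = −Q_out · m/V(t).
dm/m = −Q_out dt/(V₀ + 8.12000 t); integrating gives ln(m/m₀) = −(Q_out/(Q_in−Q_out)) ln(V/V₀).
m = m₀ (V₀/V)^(Q_out/(Q_in−Q_out)) = 66.66 × (302.8/928.040)^(1.29926) = 15.5557 g.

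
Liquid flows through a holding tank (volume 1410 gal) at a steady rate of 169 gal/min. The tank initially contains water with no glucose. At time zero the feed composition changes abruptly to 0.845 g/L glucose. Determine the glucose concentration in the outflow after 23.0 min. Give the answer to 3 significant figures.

Species balance on the tank: V dC/dt = Q(C_in − C).
So dC/dt = (C_in − C)/τ with τ = V/Q = 1410/169 = 8.3432 min.
Solution: C(t) = C_in + (C₀ − C_in) e^(−t/τ).
C(23.0) = 0.845 + (0 − 0.845)·e^(−23.0/8.3432) = 0.845 + (-0.84500)·0.063499 = 0.79134 g/L.

0.791 g/L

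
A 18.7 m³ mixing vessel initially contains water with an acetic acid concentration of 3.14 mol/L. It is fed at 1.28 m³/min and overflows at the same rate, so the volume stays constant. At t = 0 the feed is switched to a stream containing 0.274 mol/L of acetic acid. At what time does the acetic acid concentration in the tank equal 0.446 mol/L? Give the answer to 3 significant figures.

Species balance: V dC/dt = Q(C_in − C) ⇒ τ = V/Q = 14.609 min.
C(t) = C_in + (C₀ − C_in) e^(−t/τ). Set C = 0.446 and solve for t:
e^(−t/τ) = (C − C_in)/(C₀ − C_in) = (0.446 − 0.274)/(3.14 − 0.274) = 0.060014
t = −τ ln(…) = 14.609 × 2.8132 = 41.099 min.

41.1 min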